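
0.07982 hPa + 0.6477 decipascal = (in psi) 0.001167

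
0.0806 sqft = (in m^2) 0.007488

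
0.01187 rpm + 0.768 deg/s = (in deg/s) 0.8392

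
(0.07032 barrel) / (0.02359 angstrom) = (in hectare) 4.739e+05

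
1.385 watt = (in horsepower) 0.001857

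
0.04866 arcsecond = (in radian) 2.359e-07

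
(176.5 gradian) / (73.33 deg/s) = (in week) 3.582e-06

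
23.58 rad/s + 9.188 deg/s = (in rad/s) 23.74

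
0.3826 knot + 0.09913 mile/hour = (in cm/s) 24.11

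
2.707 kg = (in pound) 5.968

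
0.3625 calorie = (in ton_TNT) 3.625e-10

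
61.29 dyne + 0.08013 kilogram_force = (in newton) 0.7864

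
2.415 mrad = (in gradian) 0.1537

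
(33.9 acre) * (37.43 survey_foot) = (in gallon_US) 4.135e+08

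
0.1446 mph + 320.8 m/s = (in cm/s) 3.209e+04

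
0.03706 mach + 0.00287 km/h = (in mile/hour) 28.23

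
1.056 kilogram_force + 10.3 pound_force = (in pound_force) 12.63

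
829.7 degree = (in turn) 2.305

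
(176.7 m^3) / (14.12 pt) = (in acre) 8.766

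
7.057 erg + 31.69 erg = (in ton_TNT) 9.261e-16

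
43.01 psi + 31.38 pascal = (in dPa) 2.966e+06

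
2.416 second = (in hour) 0.0006711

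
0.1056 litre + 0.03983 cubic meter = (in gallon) 10.55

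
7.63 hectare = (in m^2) 7.63e+04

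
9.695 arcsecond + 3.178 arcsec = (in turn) 9.933e-06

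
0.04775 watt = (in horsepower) 6.403e-05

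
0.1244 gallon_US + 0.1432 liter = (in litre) 0.6141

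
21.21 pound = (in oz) 339.4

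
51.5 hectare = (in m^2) 5.15e+05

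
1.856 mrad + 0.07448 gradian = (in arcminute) 10.4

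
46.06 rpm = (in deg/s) 276.4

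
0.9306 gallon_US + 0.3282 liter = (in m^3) 0.003851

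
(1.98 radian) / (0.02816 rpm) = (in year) 2.129e-05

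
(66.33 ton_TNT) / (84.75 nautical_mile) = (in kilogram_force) 1.803e+05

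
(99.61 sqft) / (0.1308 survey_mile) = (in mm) 43.96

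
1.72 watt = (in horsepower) 0.002307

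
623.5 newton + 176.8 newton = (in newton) 800.3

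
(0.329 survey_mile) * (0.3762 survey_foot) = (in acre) 0.015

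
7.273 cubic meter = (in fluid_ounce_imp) 2.56e+05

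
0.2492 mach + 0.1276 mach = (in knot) 249.4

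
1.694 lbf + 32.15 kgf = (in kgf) 32.92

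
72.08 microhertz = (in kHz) 7.208e-08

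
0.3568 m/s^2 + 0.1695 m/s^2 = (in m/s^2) 0.5263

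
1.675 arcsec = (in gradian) 0.000517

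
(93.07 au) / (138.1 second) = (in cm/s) 1.008e+13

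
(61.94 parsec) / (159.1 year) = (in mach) 1.119e+06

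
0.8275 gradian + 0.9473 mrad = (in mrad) 13.95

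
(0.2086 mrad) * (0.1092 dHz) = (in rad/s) 2.278e-06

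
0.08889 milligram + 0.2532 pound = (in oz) 4.051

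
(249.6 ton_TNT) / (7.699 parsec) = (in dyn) 0.4396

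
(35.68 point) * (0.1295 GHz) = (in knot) 3.169e+06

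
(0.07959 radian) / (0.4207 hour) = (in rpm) 0.0005018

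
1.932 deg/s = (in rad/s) 0.03372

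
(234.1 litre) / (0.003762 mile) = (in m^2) 0.03867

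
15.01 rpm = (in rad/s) 1.572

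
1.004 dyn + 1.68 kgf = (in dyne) 1.648e+06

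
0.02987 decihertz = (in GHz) 2.987e-12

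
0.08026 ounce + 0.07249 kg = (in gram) 74.77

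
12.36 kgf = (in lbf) 27.25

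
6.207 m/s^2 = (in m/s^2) 6.207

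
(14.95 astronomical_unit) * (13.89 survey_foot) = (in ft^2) 1.019e+14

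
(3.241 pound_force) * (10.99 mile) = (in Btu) 241.7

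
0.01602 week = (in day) 0.1121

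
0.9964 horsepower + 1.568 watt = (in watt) 744.6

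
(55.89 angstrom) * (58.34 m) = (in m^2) 3.261e-07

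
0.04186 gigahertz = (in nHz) 4.186e+16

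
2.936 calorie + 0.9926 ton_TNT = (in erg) 4.153e+16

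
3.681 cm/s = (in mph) 0.08234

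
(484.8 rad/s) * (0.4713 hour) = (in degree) 4.713e+07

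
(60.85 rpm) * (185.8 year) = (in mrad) 3.734e+13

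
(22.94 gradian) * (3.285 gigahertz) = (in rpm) 1.13e+10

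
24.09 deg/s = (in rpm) 4.015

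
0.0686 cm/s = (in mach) 2.015e-06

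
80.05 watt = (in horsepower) 0.1073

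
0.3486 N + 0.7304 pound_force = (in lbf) 0.8088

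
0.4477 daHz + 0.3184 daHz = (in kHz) 0.007661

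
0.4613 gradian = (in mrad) 7.246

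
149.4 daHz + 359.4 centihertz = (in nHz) 1.498e+12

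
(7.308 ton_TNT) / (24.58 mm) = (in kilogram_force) 1.268e+11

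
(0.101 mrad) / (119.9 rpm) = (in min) 1.341e-07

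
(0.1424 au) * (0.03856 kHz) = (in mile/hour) 1.837e+12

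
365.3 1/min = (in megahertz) 6.088e-06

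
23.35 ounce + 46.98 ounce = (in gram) 1994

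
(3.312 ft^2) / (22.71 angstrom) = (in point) 3.841e+11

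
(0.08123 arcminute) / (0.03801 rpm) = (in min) 9.894e-05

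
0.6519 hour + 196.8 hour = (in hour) 197.5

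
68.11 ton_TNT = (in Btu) 2.701e+08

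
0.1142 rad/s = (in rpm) 1.091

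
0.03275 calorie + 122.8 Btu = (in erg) 1.296e+12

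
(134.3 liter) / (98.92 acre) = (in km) 3.355e-10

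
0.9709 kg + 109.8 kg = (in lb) 244.2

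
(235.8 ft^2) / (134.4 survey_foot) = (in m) 0.5348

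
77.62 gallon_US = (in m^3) 0.2938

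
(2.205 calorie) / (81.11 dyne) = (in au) 7.603e-08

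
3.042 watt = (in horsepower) 0.004079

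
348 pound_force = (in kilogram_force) 157.9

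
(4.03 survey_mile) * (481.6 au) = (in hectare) 4.673e+13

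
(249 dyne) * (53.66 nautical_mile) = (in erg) 2.475e+09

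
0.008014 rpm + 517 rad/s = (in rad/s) 517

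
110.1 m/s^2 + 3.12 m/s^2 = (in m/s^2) 113.2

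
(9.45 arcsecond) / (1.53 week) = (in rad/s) 4.951e-11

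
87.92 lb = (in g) 3.988e+04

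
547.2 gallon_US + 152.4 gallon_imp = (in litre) 2764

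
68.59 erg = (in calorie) 1.639e-06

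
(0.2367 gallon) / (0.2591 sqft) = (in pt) 105.5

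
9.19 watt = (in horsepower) 0.01232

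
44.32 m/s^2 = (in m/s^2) 44.32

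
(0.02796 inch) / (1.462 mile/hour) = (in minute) 1.811e-05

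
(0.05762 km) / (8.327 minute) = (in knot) 0.2242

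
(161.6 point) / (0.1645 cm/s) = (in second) 34.66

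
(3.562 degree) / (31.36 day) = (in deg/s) 1.315e-06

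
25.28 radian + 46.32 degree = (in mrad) 2.609e+04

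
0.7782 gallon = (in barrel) 0.01853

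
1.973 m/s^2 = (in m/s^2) 1.973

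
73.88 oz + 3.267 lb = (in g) 3576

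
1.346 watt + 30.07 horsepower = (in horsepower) 30.07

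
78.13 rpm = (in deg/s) 468.8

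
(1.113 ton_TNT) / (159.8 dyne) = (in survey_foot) 9.561e+12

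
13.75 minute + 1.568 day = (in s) 1.363e+05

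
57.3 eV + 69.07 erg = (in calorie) 1.651e-06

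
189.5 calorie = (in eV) 4.949e+21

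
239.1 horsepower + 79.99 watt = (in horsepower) 239.2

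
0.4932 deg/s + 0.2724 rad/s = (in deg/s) 16.1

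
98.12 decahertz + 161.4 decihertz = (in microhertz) 9.973e+08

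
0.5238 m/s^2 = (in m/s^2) 0.5238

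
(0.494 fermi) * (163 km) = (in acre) 1.99e-14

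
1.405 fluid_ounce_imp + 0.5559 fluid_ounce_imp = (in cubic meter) 5.572e-05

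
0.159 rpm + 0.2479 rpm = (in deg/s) 2.441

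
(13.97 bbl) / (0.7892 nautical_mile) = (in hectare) 1.52e-07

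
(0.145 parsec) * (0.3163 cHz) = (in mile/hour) 3.166e+13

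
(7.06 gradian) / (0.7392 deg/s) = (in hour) 0.002388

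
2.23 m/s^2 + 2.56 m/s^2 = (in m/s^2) 4.79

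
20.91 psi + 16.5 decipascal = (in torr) 1081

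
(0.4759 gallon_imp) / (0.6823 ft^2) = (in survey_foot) 0.112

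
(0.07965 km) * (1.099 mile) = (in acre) 34.81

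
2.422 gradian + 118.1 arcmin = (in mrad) 72.4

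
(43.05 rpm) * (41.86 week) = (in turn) 1.816e+07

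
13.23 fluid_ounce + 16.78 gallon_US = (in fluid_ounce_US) 2161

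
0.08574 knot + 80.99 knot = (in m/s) 41.71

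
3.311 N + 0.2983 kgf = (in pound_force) 1.402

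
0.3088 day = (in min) 444.7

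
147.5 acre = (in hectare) 59.69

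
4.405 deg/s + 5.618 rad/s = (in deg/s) 326.3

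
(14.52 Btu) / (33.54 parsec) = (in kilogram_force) 1.509e-15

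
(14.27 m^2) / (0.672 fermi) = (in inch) 8.36e+17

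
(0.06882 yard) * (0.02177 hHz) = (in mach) 0.0004023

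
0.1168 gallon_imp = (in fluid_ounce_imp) 18.69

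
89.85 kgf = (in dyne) 8.811e+07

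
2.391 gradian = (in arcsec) 7747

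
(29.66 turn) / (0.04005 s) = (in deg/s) 2.666e+05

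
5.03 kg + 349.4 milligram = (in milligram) 5.03e+06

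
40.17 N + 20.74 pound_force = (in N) 132.4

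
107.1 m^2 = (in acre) 0.02646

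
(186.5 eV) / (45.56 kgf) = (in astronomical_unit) 4.471e-31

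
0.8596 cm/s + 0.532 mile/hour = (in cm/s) 24.64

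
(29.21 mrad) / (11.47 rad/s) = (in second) 0.002547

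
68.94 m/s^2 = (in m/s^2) 68.94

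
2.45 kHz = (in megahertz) 0.00245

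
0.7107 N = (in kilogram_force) 0.07247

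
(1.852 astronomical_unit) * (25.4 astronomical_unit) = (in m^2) 1.053e+24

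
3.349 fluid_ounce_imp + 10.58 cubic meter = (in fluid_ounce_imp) 3.724e+05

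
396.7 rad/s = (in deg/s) 2.273e+04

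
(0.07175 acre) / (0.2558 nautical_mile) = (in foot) 2.011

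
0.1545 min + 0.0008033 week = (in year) 1.57e-05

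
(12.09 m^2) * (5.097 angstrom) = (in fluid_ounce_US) 0.0002084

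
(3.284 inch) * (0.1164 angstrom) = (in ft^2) 1.045e-11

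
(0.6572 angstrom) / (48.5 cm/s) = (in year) 4.297e-18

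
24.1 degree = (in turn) 0.06694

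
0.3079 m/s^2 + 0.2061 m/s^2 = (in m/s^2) 0.514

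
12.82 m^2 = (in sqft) 138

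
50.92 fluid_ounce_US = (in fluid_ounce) 50.92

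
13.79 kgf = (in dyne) 1.352e+07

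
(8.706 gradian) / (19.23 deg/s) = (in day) 4.716e-06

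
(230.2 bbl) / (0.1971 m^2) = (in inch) 7311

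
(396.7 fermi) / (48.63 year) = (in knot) 5.028e-22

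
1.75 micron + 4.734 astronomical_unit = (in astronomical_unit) 4.734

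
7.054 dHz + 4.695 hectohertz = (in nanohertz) 4.702e+11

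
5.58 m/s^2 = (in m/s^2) 5.58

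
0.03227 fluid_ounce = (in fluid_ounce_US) 0.03227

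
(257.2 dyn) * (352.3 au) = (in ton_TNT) 32.4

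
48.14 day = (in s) 4.159e+06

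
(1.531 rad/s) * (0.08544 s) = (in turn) 0.02082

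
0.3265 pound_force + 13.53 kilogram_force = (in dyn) 1.341e+07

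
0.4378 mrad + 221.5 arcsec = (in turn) 0.0002406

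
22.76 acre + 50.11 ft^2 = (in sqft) 9.915e+05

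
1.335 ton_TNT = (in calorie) 1.335e+09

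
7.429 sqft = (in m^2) 0.6902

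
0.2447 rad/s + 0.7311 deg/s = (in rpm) 2.459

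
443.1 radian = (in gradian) 2.821e+04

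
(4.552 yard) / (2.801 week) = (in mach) 7.216e-09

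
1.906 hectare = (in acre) 4.71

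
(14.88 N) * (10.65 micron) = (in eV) 9.891e+14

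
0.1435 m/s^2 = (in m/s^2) 0.1435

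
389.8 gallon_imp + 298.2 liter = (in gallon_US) 546.9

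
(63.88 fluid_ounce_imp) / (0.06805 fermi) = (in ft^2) 2.871e+14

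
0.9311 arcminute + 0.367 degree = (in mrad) 6.676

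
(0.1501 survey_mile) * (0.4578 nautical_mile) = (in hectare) 20.48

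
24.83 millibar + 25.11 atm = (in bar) 25.47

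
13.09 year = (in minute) 6.88e+06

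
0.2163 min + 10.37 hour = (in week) 0.06175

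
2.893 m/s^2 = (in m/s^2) 2.893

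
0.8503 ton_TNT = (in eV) 2.221e+28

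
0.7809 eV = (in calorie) 2.99e-20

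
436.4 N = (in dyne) 4.364e+07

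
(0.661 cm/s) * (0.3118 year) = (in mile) 40.39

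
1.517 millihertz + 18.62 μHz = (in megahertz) 1.536e-09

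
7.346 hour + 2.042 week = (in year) 0.04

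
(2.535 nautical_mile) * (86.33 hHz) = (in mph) 9.066e+07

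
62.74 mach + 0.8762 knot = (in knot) 4.153e+04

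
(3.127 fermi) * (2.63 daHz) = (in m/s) 8.224e-14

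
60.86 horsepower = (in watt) 4.538e+04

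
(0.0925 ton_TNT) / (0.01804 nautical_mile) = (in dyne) 1.158e+12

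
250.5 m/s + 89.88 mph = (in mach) 0.8537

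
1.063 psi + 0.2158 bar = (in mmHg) 216.8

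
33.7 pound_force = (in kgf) 15.29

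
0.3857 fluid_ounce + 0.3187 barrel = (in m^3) 0.05068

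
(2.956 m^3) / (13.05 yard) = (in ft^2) 2.666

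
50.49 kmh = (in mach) 0.04119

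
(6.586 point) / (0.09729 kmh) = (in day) 9.95e-07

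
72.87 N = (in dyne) 7.287e+06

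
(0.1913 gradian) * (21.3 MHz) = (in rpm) 6.112e+05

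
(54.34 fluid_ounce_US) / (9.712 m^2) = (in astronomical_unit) 1.106e-15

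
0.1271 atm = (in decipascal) 1.288e+05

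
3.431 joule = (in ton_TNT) 8.2e-10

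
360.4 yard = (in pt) 9.342e+05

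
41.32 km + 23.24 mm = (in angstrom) 4.132e+14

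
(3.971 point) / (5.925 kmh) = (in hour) 2.364e-07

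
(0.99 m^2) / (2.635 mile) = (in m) 0.0002335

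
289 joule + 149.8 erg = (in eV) 1.804e+21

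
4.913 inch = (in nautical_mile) 6.738e-05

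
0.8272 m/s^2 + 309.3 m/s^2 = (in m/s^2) 310.1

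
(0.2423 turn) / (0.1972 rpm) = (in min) 1.229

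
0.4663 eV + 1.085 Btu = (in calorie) 273.6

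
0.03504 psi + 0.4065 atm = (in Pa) 4.143e+04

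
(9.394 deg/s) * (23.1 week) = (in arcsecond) 4.725e+11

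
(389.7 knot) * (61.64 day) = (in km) 1.068e+06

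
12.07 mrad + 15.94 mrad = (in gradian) 1.783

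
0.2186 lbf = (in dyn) 9.724e+04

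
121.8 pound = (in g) 5.525e+04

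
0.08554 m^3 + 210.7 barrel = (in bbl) 211.2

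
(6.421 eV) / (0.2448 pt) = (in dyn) 1.191e-09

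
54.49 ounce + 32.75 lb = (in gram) 1.64e+04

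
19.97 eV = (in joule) 3.2e-18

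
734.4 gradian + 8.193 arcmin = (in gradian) 734.6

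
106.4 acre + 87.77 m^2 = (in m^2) 4.307e+05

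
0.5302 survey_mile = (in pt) 2.419e+06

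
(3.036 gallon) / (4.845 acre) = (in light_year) 6.196e-23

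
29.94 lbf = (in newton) 133.2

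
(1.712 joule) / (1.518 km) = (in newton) 0.001128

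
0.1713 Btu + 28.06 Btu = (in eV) 1.859e+23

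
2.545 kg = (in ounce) 89.77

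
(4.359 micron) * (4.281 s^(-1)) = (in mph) 4.174e-05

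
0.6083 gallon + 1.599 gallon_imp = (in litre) 9.572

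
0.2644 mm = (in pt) 0.7495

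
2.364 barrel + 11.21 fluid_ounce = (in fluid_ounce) 1.272e+04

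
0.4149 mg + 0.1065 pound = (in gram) 48.31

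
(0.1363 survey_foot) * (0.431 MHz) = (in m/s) 1.791e+04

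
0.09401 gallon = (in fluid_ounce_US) 12.03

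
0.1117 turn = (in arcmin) 2413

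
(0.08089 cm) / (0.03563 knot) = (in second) 0.04413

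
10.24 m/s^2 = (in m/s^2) 10.24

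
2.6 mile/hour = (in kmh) 4.184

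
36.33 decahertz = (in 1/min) 2.18e+04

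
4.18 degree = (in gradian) 4.644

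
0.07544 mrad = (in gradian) 0.004803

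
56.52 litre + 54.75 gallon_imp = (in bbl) 1.921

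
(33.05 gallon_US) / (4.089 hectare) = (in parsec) 9.916e-23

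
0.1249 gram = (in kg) 0.0001249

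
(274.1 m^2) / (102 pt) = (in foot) 2.499e+04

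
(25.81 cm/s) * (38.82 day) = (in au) 5.787e-06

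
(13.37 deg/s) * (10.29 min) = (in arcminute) 4.953e+05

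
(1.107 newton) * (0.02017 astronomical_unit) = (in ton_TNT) 0.7983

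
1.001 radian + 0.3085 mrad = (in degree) 57.37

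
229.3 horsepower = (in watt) 1.71e+05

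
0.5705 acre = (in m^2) 2309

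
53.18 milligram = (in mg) 53.18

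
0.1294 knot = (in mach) 0.0001955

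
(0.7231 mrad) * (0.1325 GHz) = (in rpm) 9.149e+05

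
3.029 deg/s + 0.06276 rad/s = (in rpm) 1.104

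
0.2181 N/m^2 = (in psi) 3.163e-05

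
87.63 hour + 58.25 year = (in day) 2.126e+04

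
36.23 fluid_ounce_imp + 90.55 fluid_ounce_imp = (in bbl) 0.02266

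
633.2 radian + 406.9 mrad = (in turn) 100.8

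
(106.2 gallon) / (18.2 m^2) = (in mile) 1.373e-05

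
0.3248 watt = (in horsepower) 0.0004356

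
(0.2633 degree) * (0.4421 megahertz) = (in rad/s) 2032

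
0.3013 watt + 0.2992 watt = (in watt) 0.6005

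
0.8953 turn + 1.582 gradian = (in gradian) 359.7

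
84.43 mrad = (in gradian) 5.375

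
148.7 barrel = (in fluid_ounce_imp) 8.321e+05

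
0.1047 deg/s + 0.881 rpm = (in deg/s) 5.391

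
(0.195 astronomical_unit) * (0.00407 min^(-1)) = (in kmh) 7.124e+06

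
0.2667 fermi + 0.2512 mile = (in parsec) 1.31e-14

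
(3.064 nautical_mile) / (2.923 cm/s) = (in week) 0.321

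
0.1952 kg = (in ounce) 6.885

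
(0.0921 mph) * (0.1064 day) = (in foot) 1242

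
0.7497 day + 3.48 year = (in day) 1271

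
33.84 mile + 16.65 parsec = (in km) 5.138e+14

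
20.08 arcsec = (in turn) 1.549e-05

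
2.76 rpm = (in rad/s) 0.289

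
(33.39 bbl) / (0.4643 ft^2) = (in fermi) 1.231e+17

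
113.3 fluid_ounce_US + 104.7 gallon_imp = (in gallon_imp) 105.4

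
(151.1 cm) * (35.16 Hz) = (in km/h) 191.3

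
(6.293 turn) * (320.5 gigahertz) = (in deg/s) 7.261e+14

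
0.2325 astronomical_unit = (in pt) 9.859e+13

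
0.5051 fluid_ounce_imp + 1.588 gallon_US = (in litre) 6.026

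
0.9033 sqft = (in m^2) 0.08392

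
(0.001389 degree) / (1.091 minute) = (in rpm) 3.537e-06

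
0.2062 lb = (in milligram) 9.353e+04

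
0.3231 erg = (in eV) 2.017e+11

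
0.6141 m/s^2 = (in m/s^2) 0.6141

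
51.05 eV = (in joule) 8.179e-18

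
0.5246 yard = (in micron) 4.797e+05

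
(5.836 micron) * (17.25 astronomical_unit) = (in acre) 3721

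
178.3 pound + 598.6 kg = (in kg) 679.5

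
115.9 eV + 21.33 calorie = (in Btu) 0.08459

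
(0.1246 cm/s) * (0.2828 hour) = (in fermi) 1.269e+15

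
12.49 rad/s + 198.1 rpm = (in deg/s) 1904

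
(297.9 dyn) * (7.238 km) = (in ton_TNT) 5.153e-09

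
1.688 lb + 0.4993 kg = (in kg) 1.265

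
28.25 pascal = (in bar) 0.0002825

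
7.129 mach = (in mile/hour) 5430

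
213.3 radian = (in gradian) 1.358e+04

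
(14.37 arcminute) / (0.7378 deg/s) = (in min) 0.00541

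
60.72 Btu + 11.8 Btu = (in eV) 4.776e+23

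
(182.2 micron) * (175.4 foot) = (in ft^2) 0.1048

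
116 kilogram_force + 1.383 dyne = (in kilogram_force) 116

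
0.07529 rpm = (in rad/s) 0.007884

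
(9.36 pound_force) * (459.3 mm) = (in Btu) 0.01813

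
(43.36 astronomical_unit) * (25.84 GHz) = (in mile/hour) 3.749e+23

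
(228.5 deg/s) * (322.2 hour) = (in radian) 4.626e+06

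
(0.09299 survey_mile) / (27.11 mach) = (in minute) 0.0002702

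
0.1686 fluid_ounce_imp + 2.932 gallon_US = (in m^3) 0.0111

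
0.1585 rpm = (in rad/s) 0.0166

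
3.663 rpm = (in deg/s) 21.98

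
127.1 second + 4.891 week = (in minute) 4.93e+04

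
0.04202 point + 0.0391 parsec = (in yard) 1.319e+15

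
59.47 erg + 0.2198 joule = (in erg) 2.198e+06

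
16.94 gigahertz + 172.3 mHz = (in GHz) 16.94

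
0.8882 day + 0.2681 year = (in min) 1.422e+05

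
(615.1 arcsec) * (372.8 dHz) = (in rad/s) 0.1112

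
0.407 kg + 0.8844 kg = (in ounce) 45.55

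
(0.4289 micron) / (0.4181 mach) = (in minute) 5.021e-11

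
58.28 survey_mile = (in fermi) 9.379e+19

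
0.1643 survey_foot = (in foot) 0.1643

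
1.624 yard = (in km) 0.001485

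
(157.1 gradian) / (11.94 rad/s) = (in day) 2.392e-06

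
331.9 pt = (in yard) 0.128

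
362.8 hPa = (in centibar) 36.28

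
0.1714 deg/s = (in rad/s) 0.002991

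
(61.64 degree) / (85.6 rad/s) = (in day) 1.455e-07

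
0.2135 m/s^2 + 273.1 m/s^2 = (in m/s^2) 273.3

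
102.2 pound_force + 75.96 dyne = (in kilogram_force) 46.36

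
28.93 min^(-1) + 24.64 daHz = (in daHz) 24.69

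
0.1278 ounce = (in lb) 0.007987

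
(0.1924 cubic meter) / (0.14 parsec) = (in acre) 1.101e-20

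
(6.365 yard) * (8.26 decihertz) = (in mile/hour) 10.75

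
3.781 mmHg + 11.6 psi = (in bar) 0.8048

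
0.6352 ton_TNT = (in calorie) 6.352e+08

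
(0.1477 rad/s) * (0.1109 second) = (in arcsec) 3379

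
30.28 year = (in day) 1.105e+04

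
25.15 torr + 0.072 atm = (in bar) 0.1065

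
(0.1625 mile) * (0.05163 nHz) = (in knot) 2.625e-08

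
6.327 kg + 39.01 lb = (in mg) 2.402e+07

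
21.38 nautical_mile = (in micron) 3.96e+10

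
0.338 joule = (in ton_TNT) 8.078e-11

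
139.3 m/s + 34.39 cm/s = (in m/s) 139.6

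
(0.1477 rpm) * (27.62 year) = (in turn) 2.144e+06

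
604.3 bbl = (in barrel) 604.3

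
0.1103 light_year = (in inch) 4.108e+16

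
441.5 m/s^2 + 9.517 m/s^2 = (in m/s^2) 451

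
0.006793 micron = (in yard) 7.429e-09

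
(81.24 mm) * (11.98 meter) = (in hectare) 9.733e-05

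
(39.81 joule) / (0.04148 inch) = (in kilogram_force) 3853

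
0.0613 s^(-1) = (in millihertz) 61.3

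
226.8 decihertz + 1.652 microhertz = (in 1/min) 1361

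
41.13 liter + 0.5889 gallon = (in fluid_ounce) 1466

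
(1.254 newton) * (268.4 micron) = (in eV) 2.101e+15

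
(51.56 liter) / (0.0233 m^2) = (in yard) 2.42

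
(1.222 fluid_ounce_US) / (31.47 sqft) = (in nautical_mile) 6.674e-09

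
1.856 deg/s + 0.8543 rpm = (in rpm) 1.164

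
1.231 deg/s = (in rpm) 0.2052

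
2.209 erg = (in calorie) 5.28e-08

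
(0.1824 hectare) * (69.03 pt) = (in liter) 4.442e+04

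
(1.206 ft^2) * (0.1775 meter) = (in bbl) 0.1251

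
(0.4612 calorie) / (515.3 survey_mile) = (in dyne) 0.2327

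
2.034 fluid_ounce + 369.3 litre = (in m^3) 0.3694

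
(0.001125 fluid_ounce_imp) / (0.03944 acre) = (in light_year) 2.117e-26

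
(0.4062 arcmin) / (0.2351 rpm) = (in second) 0.004799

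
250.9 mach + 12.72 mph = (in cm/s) 8.544e+06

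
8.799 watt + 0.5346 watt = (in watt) 9.334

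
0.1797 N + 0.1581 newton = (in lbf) 0.07594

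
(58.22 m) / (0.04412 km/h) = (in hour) 1.32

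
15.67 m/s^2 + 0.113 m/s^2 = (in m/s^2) 15.78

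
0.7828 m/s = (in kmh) 2.818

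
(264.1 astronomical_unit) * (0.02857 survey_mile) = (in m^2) 1.817e+15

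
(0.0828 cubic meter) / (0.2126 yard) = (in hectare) 4.259e-05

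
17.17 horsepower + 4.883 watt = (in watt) 1.281e+04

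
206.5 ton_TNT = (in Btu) 8.189e+08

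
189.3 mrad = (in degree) 10.85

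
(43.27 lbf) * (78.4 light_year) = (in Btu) 1.353e+17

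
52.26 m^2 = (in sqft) 562.5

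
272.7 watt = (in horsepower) 0.3657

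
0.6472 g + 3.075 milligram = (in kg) 0.0006503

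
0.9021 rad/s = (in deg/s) 51.69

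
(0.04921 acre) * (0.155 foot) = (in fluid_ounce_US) 3.181e+05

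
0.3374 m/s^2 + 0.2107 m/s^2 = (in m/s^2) 0.5481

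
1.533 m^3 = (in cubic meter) 1.533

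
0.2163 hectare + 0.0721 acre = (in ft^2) 2.642e+04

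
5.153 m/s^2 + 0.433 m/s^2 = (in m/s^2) 5.586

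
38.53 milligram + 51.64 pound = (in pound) 51.64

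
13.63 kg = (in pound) 30.05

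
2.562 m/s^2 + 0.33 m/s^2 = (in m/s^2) 2.892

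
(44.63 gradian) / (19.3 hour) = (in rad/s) 1.009e-05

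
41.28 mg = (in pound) 9.101e-05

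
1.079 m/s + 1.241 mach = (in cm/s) 4.236e+04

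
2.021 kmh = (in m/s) 0.5614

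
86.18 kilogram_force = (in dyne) 8.451e+07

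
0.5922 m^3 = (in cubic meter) 0.5922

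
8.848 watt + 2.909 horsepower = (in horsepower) 2.921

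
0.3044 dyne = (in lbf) 6.843e-07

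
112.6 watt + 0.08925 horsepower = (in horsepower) 0.2402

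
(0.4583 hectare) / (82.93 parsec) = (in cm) 1.791e-13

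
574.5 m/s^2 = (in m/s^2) 574.5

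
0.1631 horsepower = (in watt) 121.6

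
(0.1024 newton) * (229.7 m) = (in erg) 2.352e+08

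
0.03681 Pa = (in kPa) 3.681e-05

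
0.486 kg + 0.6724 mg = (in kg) 0.486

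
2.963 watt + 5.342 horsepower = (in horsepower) 5.346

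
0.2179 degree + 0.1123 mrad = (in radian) 0.003915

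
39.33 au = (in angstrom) 5.884e+22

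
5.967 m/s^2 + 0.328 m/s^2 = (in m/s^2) 6.295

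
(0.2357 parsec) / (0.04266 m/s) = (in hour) 4.736e+13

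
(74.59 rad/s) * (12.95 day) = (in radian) 8.346e+07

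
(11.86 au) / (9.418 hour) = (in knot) 1.017e+08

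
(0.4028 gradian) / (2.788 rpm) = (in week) 3.583e-08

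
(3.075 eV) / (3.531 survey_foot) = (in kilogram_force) 4.668e-20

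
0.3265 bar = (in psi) 4.735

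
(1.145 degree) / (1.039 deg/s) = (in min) 0.01837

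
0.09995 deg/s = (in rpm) 0.01666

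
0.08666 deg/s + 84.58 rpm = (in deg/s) 507.6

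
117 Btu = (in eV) 7.705e+23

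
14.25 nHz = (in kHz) 1.425e-11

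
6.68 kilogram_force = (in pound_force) 14.73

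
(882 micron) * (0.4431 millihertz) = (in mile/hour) 8.742e-07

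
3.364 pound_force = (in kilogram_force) 1.526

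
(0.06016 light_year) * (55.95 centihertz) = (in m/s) 3.184e+14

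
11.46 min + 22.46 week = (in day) 157.2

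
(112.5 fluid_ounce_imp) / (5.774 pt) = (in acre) 0.0003878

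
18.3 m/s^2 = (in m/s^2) 18.3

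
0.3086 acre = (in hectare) 0.1249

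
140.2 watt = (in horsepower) 0.188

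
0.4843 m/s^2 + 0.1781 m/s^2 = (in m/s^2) 0.6624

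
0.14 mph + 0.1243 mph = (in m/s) 0.1182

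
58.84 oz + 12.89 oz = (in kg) 2.034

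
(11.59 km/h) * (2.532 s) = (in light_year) 8.616e-16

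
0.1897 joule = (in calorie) 0.04534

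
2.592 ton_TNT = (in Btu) 1.028e+07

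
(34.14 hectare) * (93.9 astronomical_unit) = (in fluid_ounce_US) 1.622e+23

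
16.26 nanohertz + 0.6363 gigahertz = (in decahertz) 6.363e+07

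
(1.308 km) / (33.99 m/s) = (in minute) 0.6414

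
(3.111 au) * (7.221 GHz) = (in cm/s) 3.361e+23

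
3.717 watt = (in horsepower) 0.004985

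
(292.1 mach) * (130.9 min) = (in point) 2.214e+12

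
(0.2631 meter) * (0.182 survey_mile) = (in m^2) 77.06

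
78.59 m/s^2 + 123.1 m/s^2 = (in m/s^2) 201.7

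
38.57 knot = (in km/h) 71.43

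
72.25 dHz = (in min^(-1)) 433.5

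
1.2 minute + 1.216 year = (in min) 6.391e+05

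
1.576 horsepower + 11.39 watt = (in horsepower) 1.591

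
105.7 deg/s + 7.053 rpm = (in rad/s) 2.583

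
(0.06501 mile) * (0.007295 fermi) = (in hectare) 7.632e-20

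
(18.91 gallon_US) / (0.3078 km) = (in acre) 5.747e-08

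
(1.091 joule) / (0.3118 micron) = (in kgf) 3.568e+05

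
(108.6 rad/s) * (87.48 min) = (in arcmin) 1.96e+09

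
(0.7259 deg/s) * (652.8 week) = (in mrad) 5.002e+09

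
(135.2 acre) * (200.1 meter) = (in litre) 1.095e+11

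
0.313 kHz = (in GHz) 3.13e-07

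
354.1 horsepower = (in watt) 2.641e+05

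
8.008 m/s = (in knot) 15.57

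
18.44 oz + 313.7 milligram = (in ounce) 18.45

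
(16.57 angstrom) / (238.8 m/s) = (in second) 6.939e-12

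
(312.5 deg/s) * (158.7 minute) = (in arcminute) 1.785e+08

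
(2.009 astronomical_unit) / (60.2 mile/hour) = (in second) 1.117e+10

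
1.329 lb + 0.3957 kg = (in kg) 0.9985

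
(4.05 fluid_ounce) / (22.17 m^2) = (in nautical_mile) 2.917e-09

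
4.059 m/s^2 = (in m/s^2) 4.059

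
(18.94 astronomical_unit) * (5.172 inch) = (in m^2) 3.722e+11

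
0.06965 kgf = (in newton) 0.683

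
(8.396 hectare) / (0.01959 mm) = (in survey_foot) 1.406e+10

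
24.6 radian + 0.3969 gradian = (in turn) 3.916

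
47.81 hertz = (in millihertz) 4.781e+04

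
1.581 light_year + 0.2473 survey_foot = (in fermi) 1.496e+31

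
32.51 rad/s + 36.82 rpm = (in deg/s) 2084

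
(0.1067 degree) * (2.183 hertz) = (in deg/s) 0.2329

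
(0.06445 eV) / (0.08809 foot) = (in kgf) 3.922e-20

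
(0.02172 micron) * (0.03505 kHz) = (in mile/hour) 1.703e-06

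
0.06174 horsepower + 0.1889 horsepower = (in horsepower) 0.2506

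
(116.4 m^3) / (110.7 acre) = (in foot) 0.0008525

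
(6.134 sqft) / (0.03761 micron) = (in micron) 1.515e+13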